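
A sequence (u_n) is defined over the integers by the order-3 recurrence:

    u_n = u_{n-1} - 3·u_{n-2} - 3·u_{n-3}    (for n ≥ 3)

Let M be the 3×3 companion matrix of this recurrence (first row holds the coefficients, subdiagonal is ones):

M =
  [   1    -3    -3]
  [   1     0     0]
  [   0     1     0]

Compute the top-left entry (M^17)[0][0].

(M^17)[0][0] is the top entry after applying M 17 times to the unit state (1, 0, 0). Equivalently it is h_{19} for the auxiliary sequence (h_n) obeying the same recurrence with h_2 = 1 and h_i = 0 for 0 ≤ i < 2:
h_3 = 1·1 + -3·0 + -3·0 = 1
h_4 = 1·1 + -3·1 + -3·0 = -2
h_5 = 1·-2 + -3·1 + -3·1 = -8
h_6 = 1·-8 + -3·-2 + -3·1 = -5
h_7 = 1·-5 + -3·-8 + -3·-2 = 25
h_8 = 1·25 + -3·-5 + -3·-8 = 64
h_9 = 1·64 + -3·25 + -3·-5 = 4
h_10 = 1·4 + -3·64 + -3·25 = -263
h_11 = 1·-263 + -3·4 + -3·64 = -467
h_12 = 1·-467 + -3·-263 + -3·4 = 310
h_13 = 1·310 + -3·-467 + -3·-263 = 2500
h_14 = 1·2500 + -3·310 + -3·-467 = 2971
h_15 = 1·2971 + -3·2500 + -3·310 = -5459
h_16 = 1·-5459 + -3·2971 + -3·2500 = -21872
h_17 = 1·-21872 + -3·-5459 + -3·2971 = -14408
h_18 = 1·-14408 + -3·-21872 + -3·-5459 = 67585
h_19 = 1·67585 + -3·-14408 + -3·-21872 = 176425

176425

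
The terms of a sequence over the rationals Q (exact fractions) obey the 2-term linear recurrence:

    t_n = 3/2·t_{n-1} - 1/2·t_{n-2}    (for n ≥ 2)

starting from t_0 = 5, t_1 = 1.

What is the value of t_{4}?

-5/2

t_2 = 3/2·1 + -1/2·5 = -1
t_3 = 3/2·-1 + -1/2·1 = -2
t_4 = 3/2·-2 + -1/2·-1 = -5/2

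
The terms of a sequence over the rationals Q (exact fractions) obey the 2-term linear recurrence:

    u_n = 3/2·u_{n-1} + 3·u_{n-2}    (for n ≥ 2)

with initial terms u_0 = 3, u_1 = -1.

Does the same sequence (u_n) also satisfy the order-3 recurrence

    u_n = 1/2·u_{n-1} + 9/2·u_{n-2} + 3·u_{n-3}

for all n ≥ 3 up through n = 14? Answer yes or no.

Terms u_0..u_14: 3, -1, 15/2, 33/4, 279/8, 1233/16, 7047/32, 35937/64, 192375/128, 1008369/256, 5333607/512, 28101249/1024, 148307031/2048, 782136081/4096, 4126092615/8192
n=3: candidate gives 33/4, actual u_3 = 33/4 ✓
n=4: candidate gives 279/8, actual u_4 = 279/8 ✓
n=5: candidate gives 1233/16, actual u_5 = 1233/16 ✓
n=6: candidate gives 7047/32, actual u_6 = 7047/32 ✓
n=7: candidate gives 35937/64, actual u_7 = 35937/64 ✓
n=8: candidate gives 192375/128, actual u_8 = 192375/128 ✓
n=9: candidate gives 1008369/256, actual u_9 = 1008369/256 ✓
n=10: candidate gives 5333607/512, actual u_10 = 5333607/512 ✓
n=11: candidate gives 28101249/1024, actual u_11 = 28101249/1024 ✓
n=12: candidate gives 148307031/2048, actual u_12 = 148307031/2048 ✓
n=13: candidate gives 782136081/4096, actual u_13 = 782136081/4096 ✓
n=14: candidate gives 4126092615/8192, actual u_14 = 4126092615/8192 ✓

yes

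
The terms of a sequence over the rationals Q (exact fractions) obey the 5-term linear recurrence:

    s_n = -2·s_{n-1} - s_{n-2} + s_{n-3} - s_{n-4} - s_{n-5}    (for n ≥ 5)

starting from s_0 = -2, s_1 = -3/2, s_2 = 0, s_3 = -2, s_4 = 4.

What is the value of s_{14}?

302

s_5 = -2·4 + -1·-2 + 1·0 + -1·-3/2 + -1·-2 = -5/2
s_6 = -2·-5/2 + -1·4 + 1·-2 + -1·0 + -1·-3/2 = 1/2
s_7 = -2·1/2 + -1·-5/2 + 1·4 + -1·-2 + -1·0 = 15/2
s_8 = -2·15/2 + -1·1/2 + 1·-5/2 + -1·4 + -1·-2 = -20
s_9 = -2·-20 + -1·15/2 + 1·1/2 + -1·-5/2 + -1·4 = 63/2
s_10 = -2·63/2 + -1·-20 + 1·15/2 + -1·1/2 + -1·-5/2 = -67/2
s_11 = -2·-67/2 + -1·63/2 + 1·-20 + -1·15/2 + -1·1/2 = 15/2
s_12 = -2·15/2 + -1·-67/2 + 1·63/2 + -1·-20 + -1·15/2 = 125/2
s_13 = -2·125/2 + -1·15/2 + 1·-67/2 + -1·63/2 + -1·-20 = -355/2
s_14 = -2·-355/2 + -1·125/2 + 1·15/2 + -1·-67/2 + -1·63/2 = 302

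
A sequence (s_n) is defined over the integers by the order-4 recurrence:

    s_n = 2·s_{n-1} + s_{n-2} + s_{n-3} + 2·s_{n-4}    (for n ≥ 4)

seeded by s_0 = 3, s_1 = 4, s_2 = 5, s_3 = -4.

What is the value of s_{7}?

s_4 = 2·-4 + 1·5 + 1·4 + 2·3 = 7
s_5 = 2·7 + 1·-4 + 1·5 + 2·4 = 23
s_6 = 2·23 + 1·7 + 1·-4 + 2·5 = 59
s_7 = 2·59 + 1·23 + 1·7 + 2·-4 = 140

140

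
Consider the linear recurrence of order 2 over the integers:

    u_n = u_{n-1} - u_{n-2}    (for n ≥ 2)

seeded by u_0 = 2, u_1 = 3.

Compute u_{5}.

u_2 = 1·3 + -1·2 = 1
u_3 = 1·1 + -1·3 = -2
u_4 = 1·-2 + -1·1 = -3
u_5 = 1·-3 + -1·-2 = -1

-1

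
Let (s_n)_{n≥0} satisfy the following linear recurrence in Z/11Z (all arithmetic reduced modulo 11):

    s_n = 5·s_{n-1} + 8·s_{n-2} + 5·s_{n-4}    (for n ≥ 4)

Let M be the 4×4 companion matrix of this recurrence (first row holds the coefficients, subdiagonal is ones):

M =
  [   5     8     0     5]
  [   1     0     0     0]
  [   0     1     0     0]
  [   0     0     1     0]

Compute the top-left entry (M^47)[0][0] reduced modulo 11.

(M^47)[0][0] is the top entry after applying M 47 times to the unit state (1, 0, 0, 0). Equivalently it is h_{50} for the auxiliary sequence (h_n) obeying the same recurrence with h_3 = 1 and h_i = 0 for 0 ≤ i < 3:
h_4 = 5·1 + 8·0 + 0·0 + 5·0 = 5
h_5 = 5·5 + 8·1 + 0·0 + 5·0 = 0
h_6 = 5·0 + 8·5 + 0·1 + 5·0 = 7
h_7 = 5·7 + 8·0 + 0·5 + 5·1 = 7
h_8 = 5·7 + 8·7 + 0·0 + 5·5 = 6
h_9 = 5·6 + 8·7 + 0·7 + 5·0 = 9
h_10 = 5·9 + 8·6 + 0·7 + 5·7 = 7
h_11 = 5·7 + 8·9 + 0·6 + 5·7 = 10
h_12 = 5·10 + 8·7 + 0·9 + 5·6 = 4
h_13 = 5·4 + 8·10 + 0·7 + 5·9 = 2
h_14 = 5·2 + 8·4 + 0·10 + 5·7 = 0
h_15 = 5·0 + 8·2 + 0·4 + 5·10 = 0
h_16 = 5·0 + 8·0 + 0·2 + 5·4 = 9
h_17 = 5·9 + 8·0 + 0·0 + 5·2 = 0
h_18 = 5·0 + 8·9 + 0·0 + 5·0 = 6
h_19 = 5·6 + 8·0 + 0·9 + 5·0 = 8
h_20 = 5·8 + 8·6 + 0·0 + 5·9 = 1
h_21 = 5·1 + 8·8 + 0·6 + 5·0 = 3
h_22 = 5·3 + 8·1 + 0·8 + 5·6 = 9
h_23 = 5·9 + 8·3 + 0·1 + 5·8 = 10
h_24 = 5·10 + 8·9 + 0·3 + 5·1 = 6
h_25 = 5·6 + 8·10 + 0·9 + 5·3 = 4
h_26 = 5·4 + 8·6 + 0·10 + 5·9 = 3
h_27 = 5·3 + 8·4 + 0·6 + 5·10 = 9
h_28 = 5·9 + 8·3 + 0·4 + 5·6 = 0
h_29 = 5·0 + 8·9 + 0·3 + 5·4 = 4
h_30 = 5·4 + 8·0 + 0·9 + 5·3 = 2
h_31 = 5·2 + 8·4 + 0·0 + 5·9 = 10
h_32 = 5·10 + 8·2 + 0·4 + 5·0 = 0
h_33 = 5·0 + 8·10 + 0·2 + 5·4 = 1
h_34 = 5·1 + 8·0 + 0·10 + 5·2 = 4
h_35 = 5·4 + 8·1 + 0·0 + 5·10 = 1
h_36 = 5·1 + 8·4 + 0·1 + 5·0 = 4
h_37 = 5·4 + 8·1 + 0·4 + 5·1 = 0
h_38 = 5·0 + 8·4 + 0·1 + 5·4 = 8
h_39 = 5·8 + 8·0 + 0·4 + 5·1 = 1
h_40 = 5·1 + 8·8 + 0·0 + 5·4 = 1
h_41 = 5·1 + 8·1 + 0·8 + 5·0 = 2
h_42 = 5·2 + 8·1 + 0·1 + 5·8 = 3
h_43 = 5·3 + 8·2 + 0·1 + 5·1 = 3
h_44 = 5·3 + 8·3 + 0·2 + 5·1 = 0
h_45 = 5·0 + 8·3 + 0·3 + 5·2 = 1
h_46 = 5·1 + 8·0 + 0·3 + 5·3 = 9
h_47 = 5·9 + 8·1 + 0·0 + 5·3 = 2
h_48 = 5·2 + 8·9 + 0·1 + 5·0 = 5
h_49 = 5·5 + 8·2 + 0·9 + 5·1 = 2
h_50 = 5·2 + 8·5 + 0·2 + 5·9 = 7

7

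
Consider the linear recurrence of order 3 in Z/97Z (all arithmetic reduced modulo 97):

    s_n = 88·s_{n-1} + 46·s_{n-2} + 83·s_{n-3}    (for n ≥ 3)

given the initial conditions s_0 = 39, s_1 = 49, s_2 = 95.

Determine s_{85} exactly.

s_3 = 88·95 + 46·49 + 83·39 = 77
s_4 = 88·77 + 46·95 + 83·49 = 81
s_5 = 88·81 + 46·77 + 83·95 = 28
s_6 = 88·28 + 46·81 + 83·77 = 68
s_7 = 88·68 + 46·28 + 83·81 = 27
s_8 = 88·27 + 46·68 + 83·28 = 68
s_9 = 88·68 + 46·27 + 83·68 = 66
s_10 = 88·66 + 46·68 + 83·27 = 22
s_11 = 88·22 + 46·66 + 83·68 = 43
s_12 = 88·43 + 46·22 + 83·66 = 89
s_13 = 88·89 + 46·43 + 83·22 = 93
s_14 = 88·93 + 46·89 + 83·43 = 36
s_15 = 88·36 + 46·93 + 83·89 = 89
s_16 = 88·89 + 46·36 + 83·93 = 38
s_17 = 88·38 + 46·89 + 83·36 = 47
s_18 = 88·47 + 46·38 + 83·89 = 79
s_19 = 88·79 + 46·47 + 83·38 = 46
s_20 = 88·46 + 46·79 + 83·47 = 40
s_21 = 88·40 + 46·46 + 83·79 = 68
s_22 = 88·68 + 46·40 + 83·46 = 2
s_23 = 88·2 + 46·68 + 83·40 = 28
s_24 = 88·28 + 46·2 + 83·68 = 52
s_25 = 88·52 + 46·28 + 83·2 = 16
s_26 = 88·16 + 46·52 + 83·28 = 13
s_27 = 88·13 + 46·16 + 83·52 = 85
s_28 = 88·85 + 46·13 + 83·16 = 94
s_29 = 88·94 + 46·85 + 83·13 = 69
s_30 = 88·69 + 46·94 + 83·85 = 88
s_31 = 88·88 + 46·69 + 83·94 = 96
s_32 = 88·96 + 46·88 + 83·69 = 84
s_33 = 88·84 + 46·96 + 83·88 = 3
s_34 = 88·3 + 46·84 + 83·96 = 68
s_35 = 88·68 + 46·3 + 83·84 = 96
s_36 = 88·96 + 46·68 + 83·3 = 88
s_37 = 88·88 + 46·96 + 83·68 = 53
s_38 = 88·53 + 46·88 + 83·96 = 93
s_39 = 88·93 + 46·53 + 83·88 = 78
s_40 = 88·78 + 46·93 + 83·53 = 21
s_41 = 88·21 + 46·78 + 83·93 = 60
s_42 = 88·60 + 46·21 + 83·78 = 13
s_43 = 88·13 + 46·60 + 83·21 = 21
s_44 = 88·21 + 46·13 + 83·60 = 54
s_45 = 88·54 + 46·21 + 83·13 = 7
s_46 = 88·7 + 46·54 + 83·21 = 90
s_47 = 88·90 + 46·7 + 83·54 = 17
s_48 = 88·17 + 46·90 + 83·7 = 9
s_49 = 88·9 + 46·17 + 83·90 = 23
s_50 = 88·23 + 46·9 + 83·17 = 66
s_51 = 88·66 + 46·23 + 83·9 = 47
s_52 = 88·47 + 46·66 + 83·23 = 60
s_53 = 88·60 + 46·47 + 83·66 = 19
s_54 = 88·19 + 46·60 + 83·47 = 88
s_55 = 88·88 + 46·19 + 83·60 = 18
s_56 = 88·18 + 46·88 + 83·19 = 31
s_57 = 88·31 + 46·18 + 83·88 = 93
s_58 = 88·93 + 46·31 + 83·18 = 46
s_59 = 88·46 + 46·93 + 83·31 = 35
s_60 = 88·35 + 46·46 + 83·93 = 14
s_61 = 88·14 + 46·35 + 83·46 = 64
s_62 = 88·64 + 46·14 + 83·35 = 63
s_63 = 88·63 + 46·64 + 83·14 = 47
s_64 = 88·47 + 46·63 + 83·64 = 27
s_65 = 88·27 + 46·47 + 83·63 = 67
s_66 = 88·67 + 46·27 + 83·47 = 78
s_67 = 88·78 + 46·67 + 83·27 = 62
s_68 = 88·62 + 46·78 + 83·67 = 55
s_69 = 88·55 + 46·62 + 83·78 = 4
s_70 = 88·4 + 46·55 + 83·62 = 74
s_71 = 88·74 + 46·4 + 83·55 = 9
s_72 = 88·9 + 46·74 + 83·4 = 66
s_73 = 88·66 + 46·9 + 83·74 = 45
s_74 = 88·45 + 46·66 + 83·9 = 80
s_75 = 88·80 + 46·45 + 83·66 = 38
s_76 = 88·38 + 46·80 + 83·45 = 89
s_77 = 88·89 + 46·38 + 83·80 = 21
s_78 = 88·21 + 46·89 + 83·38 = 75
s_79 = 88·75 + 46·21 + 83·89 = 15
s_80 = 88·15 + 46·75 + 83·21 = 14
s_81 = 88·14 + 46·15 + 83·75 = 96
s_82 = 88·96 + 46·14 + 83·15 = 55
s_83 = 88·55 + 46·96 + 83·14 = 39
s_84 = 88·39 + 46·55 + 83·96 = 59
s_85 = 88·59 + 46·39 + 83·55 = 8

8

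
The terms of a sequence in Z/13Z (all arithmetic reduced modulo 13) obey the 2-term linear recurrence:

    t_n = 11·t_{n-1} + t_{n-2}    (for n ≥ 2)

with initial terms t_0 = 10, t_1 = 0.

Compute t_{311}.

t_2 = 11·0 + 1·10 = 10
t_3 = 11·10 + 1·0 = 6
t_4 = 11·6 + 1·10 = 11
t_5 = 11·11 + 1·6 = 10
t_6 = 11·10 + 1·11 = 4
t_7 = 11·4 + 1·10 = 2
t_8 = 11·2 + 1·4 = 0
t_9 = 11·0 + 1·2 = 2
t_10 = 11·2 + 1·0 = 9
t_11 = 11·9 + 1·2 = 10
t_12 = 11·10 + 1·9 = 2
t_13 = 11·2 + 1·10 = 6
t_14 = 11·6 + 1·2 = 3
t_15 = 11·3 + 1·6 = 0
t_16 = 11·0 + 1·3 = 3
t_17 = 11·3 + 1·0 = 7
t_18 = 11·7 + 1·3 = 2
t_19 = 11·2 + 1·7 = 3
t_20 = 11·3 + 1·2 = 9
t_21 = 11·9 + 1·3 = 11
t_22 = 11·11 + 1·9 = 0
t_23 = 11·0 + 1·11 = 11
t_24 = 11·11 + 1·0 = 4
t_25 = 11·4 + 1·11 = 3
t_26 = 11·3 + 1·4 = 11
t_27 = 11·11 + 1·3 = 7
t_28 = 11·7 + 1·11 = 10
t_29 = 11·10 + 1·7 = 0
(t_28, t_29) = (10, 0) = (t_0, t_1), so the sequence has period 28.
311 ≡ 3 (mod 28), hence t_311 = t_3 = 6.

6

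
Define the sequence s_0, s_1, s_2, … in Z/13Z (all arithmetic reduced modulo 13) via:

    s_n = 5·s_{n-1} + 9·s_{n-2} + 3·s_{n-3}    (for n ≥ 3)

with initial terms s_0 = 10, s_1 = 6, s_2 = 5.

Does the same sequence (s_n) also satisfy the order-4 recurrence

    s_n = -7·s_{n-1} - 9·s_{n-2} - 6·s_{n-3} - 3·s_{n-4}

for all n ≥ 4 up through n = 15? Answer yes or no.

Terms s_0..s_15: 10, 6, 5, 5, 10, 6, 5, 5, 10, 6, 5, 5, 10, 6, 5, 5
n=4: candidate gives 10, actual s_4 = 10 ✓
n=5: candidate gives 6, actual s_5 = 6 ✓
n=6: candidate gives 5, actual s_6 = 5 ✓
n=7: candidate gives 5, actual s_7 = 5 ✓
n=8: candidate gives 10, actual s_8 = 10 ✓
n=9: candidate gives 6, actual s_9 = 6 ✓
n=10: candidate gives 5, actual s_10 = 5 ✓
n=11: candidate gives 5, actual s_11 = 5 ✓
n=12: candidate gives 10, actual s_12 = 10 ✓
n=13: candidate gives 6, actual s_13 = 6 ✓
n=14: candidate gives 5, actual s_14 = 5 ✓
n=15: candidate gives 5, actual s_15 = 5 ✓

yes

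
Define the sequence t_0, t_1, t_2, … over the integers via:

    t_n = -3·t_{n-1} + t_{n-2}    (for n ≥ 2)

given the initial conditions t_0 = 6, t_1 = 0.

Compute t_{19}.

-3639174480

t_2 = -3·0 + 1·6 = 6
t_3 = -3·6 + 1·0 = -18
t_4 = -3·-18 + 1·6 = 60
t_5 = -3·60 + 1·-18 = -198
t_6 = -3·-198 + 1·60 = 654
t_7 = -3·654 + 1·-198 = -2160
t_8 = -3·-2160 + 1·654 = 7134
t_9 = -3·7134 + 1·-2160 = -23562
t_10 = -3·-23562 + 1·7134 = 77820
t_11 = -3·77820 + 1·-23562 = -257022
t_12 = -3·-257022 + 1·77820 = 848886
t_13 = -3·848886 + 1·-257022 = -2803680
t_14 = -3·-2803680 + 1·848886 = 9259926
t_15 = -3·9259926 + 1·-2803680 = -30583458
t_16 = -3·-30583458 + 1·9259926 = 101010300
t_17 = -3·101010300 + 1·-30583458 = -333614358
t_18 = -3·-333614358 + 1·101010300 = 1101853374
t_19 = -3·1101853374 + 1·-333614358 = -3639174480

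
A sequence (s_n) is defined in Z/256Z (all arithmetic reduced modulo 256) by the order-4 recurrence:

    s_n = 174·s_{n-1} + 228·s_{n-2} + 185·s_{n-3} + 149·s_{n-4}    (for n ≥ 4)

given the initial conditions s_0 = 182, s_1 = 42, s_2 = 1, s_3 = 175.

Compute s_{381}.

s_4 = 174·175 + 228·1 + 185·42 + 149·182 = 30
s_5 = 174·30 + 228·175 + 185·1 + 149·42 = 107
s_6 = 174·107 + 228·30 + 185·175 + 149·1 = 126
s_7 = 174·126 + 228·107 + 185·30 + 149·175 = 121
s_8 = 174·121 + 228·126 + 185·107 + 149·30 = 63
s_9 = 174·63 + 228·121 + 185·126 + 149·107 = 235
Continuing the recurrence:
  s_10 = 157;  s_11 = 246;  s_12 = 134;  s_13 = 104;  s_14 = 47;  s_15 = 150
  s_16 = 246;  s_17 = 75;  s_18 = 211;  s_19 = 74;  s_20 = 153;  s_21 = 8
  s_22 = 253;  s_23 = 185;  s_24 = 231;  s_25 = 67;  s_26 = 56;  s_27 = 88
  s_28 = 142;  s_29 = 91;  s_30 = 130;  s_31 = 62;  s_32 = 85;  s_33 = 231
  s_34 = 46;  s_35 = 131;  s_36 = 106;  s_37 = 105;  s_38 = 55;  s_39 = 191
  s_40 = 97;  s_41 = 230;  s_42 = 194;  s_43 = 248;  s_44 = 3;  s_45 = 250
  s_46 = 186;  s_47 = 151;  s_48 = 179;  s_49 = 18;  s_50 = 9;  s_51 = 100
  s_52 = 45;  s_53 = 161;  s_54 = 3;  s_55 = 39;  s_56 = 184;  s_57 = 172
  s_58 = 182;  s_59 = 143;  s_60 = 174;  s_61 = 66;  s_62 = 25;  s_63 = 191
  s_64 = 14;  s_65 = 27;  s_66 = 102;  s_67 = 169;  s_68 = 95;  s_69 = 131
  s_70 = 37;  s_71 = 214;  s_72 = 94;  s_73 = 120;  s_74 = 119;  s_75 = 62
  s_76 = 142;  s_77 = 147;  s_78 = 115;  s_79 = 202;  s_80 = 153;  s_81 = 144
  s_82 = 13;  s_83 = 57;  s_84 = 111;  s_85 = 107;  s_86 = 88;  s_87 = 128
  s_88 = 78;  s_89 = 227;  s_90 = 122;  s_91 = 246;  s_92 = 77;  s_93 = 183
  s_94 = 190;  s_95 = 243;  s_96 = 114;  s_97 = 185;  s_98 = 119;  s_99 = 119
  s_100 = 233;  s_101 = 6;  s_102 = 218;  s_103 = 40;  s_104 = 75;  s_105 = 162
  s_106 = 178;  s_107 = 191;  s_108 = 19;  s_109 = 242;  s_110 = 9;  s_111 = 140
  s_112 = 29;  s_113 = 193;  s_114 = 107;  s_115 = 15;  s_116 = 216;  s_117 = 212
  s_118 = 150;  s_119 = 151;  s_120 = 38;  s_121 = 26;  s_122 = 241;  s_123 = 79
  s_124 = 62;  s_125 = 203;  s_126 = 142;  s_127 = 25;  s_128 = 63;  s_129 = 219
  s_130 = 173;  s_131 = 182;  s_132 = 182;  s_133 = 72;  s_134 = 63;  s_135 = 102
  s_136 = 102;  s_137 = 155;  s_138 = 147;  s_139 = 10;  s_140 = 25;  s_141 = 88
  s_142 = 221;  s_143 = 121;  s_144 = 55;  s_145 = 19;  s_146 = 248;  s_147 = 168
  s_148 = 206;  s_149 = 235;  s_150 = 242;  s_151 = 110;  s_152 = 5;  s_153 = 7
  s_154 = 142;  s_155 = 99;  s_156 = 186;  s_157 = 73;  s_158 = 119;  s_159 = 239
  s_160 = 113;  s_161 = 38;  s_162 = 114;  s_163 = 24;  s_164 = 19;  s_165 = 202
  s_166 = 234;  s_167 = 167;  s_168 = 243;  s_169 = 146;  s_170 = 137;  s_171 = 244
  s_172 = 205;  s_173 = 161;  s_174 = 19;  s_175 = 119;  s_176 = 120;  s_177 = 252
  s_178 = 54;  s_179 = 31;  s_180 = 30;  s_181 = 178;  s_182 = 137;  s_183 = 95
  s_184 = 174;  s_185 = 123;  s_186 = 246;  s_187 = 201;  s_188 = 223;  s_189 = 243
  s_190 = 53;  s_191 = 150;  s_192 = 142;  s_193 = 216;  s_194 = 135;  s_195 = 14
  s_196 = 126;  s_197 = 99;  s_198 = 51;  s_199 = 10;  s_200 = 25;  s_201 = 96
  s_202 = 109;  s_203 = 121;  s_204 = 63;  s_205 = 59;  s_206 = 24;  s_207 = 208
  s_208 = 14;  s_209 = 115;  s_210 = 234;  s_211 = 166;  s_212 = 125;  s_213 = 215
  s_214 = 158;  s_215 = 211;  s_216 = 66;  s_217 = 25;  s_218 = 55;  s_219 = 39
  s_220 = 249;  s_221 = 70;  s_222 = 138;  s_223 = 200;  s_224 = 91;  s_225 = 114
  s_226 = 98;  s_227 = 79;  s_228 = 83;  s_229 = 242;  s_230 = 137;  s_231 = 156
  s_232 = 61;  s_233 = 65;  s_234 = 251;  s_235 = 95;  s_236 = 152;  s_237 = 36
  s_238 = 150;  s_239 = 39;  s_240 = 150;  s_241 = 10;  s_242 = 225;  s_243 = 239
  s_244 = 94;  s_245 = 43;  s_246 = 158;  s_247 = 185;  s_248 = 63;  s_249 = 203
  s_250 = 189;  s_251 = 118;  s_252 = 230;  s_253 = 40;  s_254 = 79;  s_255 = 54
  s_256 = 214;  s_257 = 235;  s_258 = 83;  s_259 = 202;  s_260 = 153;  s_261 = 168
  s_262 = 189;  s_263 = 57;  s_264 = 135;  s_265 = 227;  s_266 = 184;  s_267 = 248
  s_268 = 14;  s_269 = 123;  s_270 = 98;  s_271 = 158;  s_272 = 181;  s_273 = 39
  s_274 = 238;  s_275 = 67;  s_276 = 10;  s_277 = 41;  s_278 = 183;  s_279 = 31
  s_280 = 129;  s_281 = 102;  s_282 = 34;  s_283 = 56;  s_284 = 35;  s_285 = 154
  s_286 = 26;  s_287 = 183;  s_288 = 51;  s_289 = 18;  s_290 = 9;  s_291 = 132
  s_292 = 109;  s_293 = 161;  s_294 = 35;  s_295 = 199;  s_296 = 56;  s_297 = 76
  s_298 = 182;  s_299 = 175;  s_300 = 142;  s_301 = 34;  s_302 = 249;  s_303 = 255
  s_304 = 78;  s_305 = 219;  s_306 = 134;  s_307 = 233;  s_308 = 95;  s_309 = 99
  s_310 = 69;  s_311 = 86;  s_312 = 190;  s_313 = 56;  s_314 = 151;  s_315 = 222
  s_316 = 110;  s_317 = 51;  s_318 = 243;  s_319 = 74;  s_320 = 153;  s_321 = 48
  s_322 = 205;  s_323 = 185;  s_324 = 15;  s_325 = 11;  s_326 = 216;  s_327 = 32
  s_328 = 206;  s_329 = 3;  s_330 = 90;  s_331 = 86;  s_332 = 173;  s_333 = 247
  s_334 = 126;  s_335 = 179;  s_336 = 18;  s_337 = 121;  s_338 = 247;  s_339 = 215
  s_340 = 9;  s_341 = 134;  s_342 = 58;  s_343 = 104;  s_344 = 107;  s_345 = 66
  s_346 = 18;  s_347 = 223;  s_348 = 147;  s_349 = 242;  s_350 = 9;  s_351 = 172
  s_352 = 93;  s_353 = 193;  s_354 = 139;  s_355 = 175;  s_356 = 88;  s_357 = 116
  s_358 = 150;  s_359 = 183;  s_360 = 6;  s_361 = 250;  s_362 = 209;  s_363 = 143
  s_364 = 126;  s_365 = 139;  s_366 = 174;  s_367 = 89;  s_368 = 63;  s_369 = 187
  s_370 = 205;  s_371 = 54;  s_372 = 22;  s_373 = 8;  s_374 = 95;  s_375 = 6
  s_376 = 70;  s_377 = 59;  s_378 = 19;  s_379 = 138
s_380 = 174·138 + 228·19 + 185·59 + 149·70 = 25
s_381 = 174·25 + 228·138 + 185·19 + 149·59 = 248

248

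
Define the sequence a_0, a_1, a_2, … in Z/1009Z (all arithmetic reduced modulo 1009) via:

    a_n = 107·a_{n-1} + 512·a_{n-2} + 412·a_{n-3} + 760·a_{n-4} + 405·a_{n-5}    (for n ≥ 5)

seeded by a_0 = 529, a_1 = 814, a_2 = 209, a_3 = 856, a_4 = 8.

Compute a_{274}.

a_5 = 107·8 + 512·856 + 412·209 + 760·814 + 405·529 = 7
a_6 = 107·7 + 512·8 + 412·856 + 760·209 + 405·814 = 485
a_7 = 107·485 + 512·7 + 412·8 + 760·856 + 405·209 = 906
a_8 = 107·906 + 512·485 + 412·7 + 760·8 + 405·856 = 660
a_9 = 107·660 + 512·906 + 412·485 + 760·7 + 405·8 = 248
a_10 = 107·248 + 512·660 + 412·906 + 760·485 + 405·7 = 272
Continuing the recurrence:
  a_11 = 276;  a_12 = 341;  a_13 = 1001;  a_14 = 307;  a_15 = 809;  a_16 = 946
  a_17 = 36;  a_18 = 214;  a_19 = 826;  a_20 = 155;  a_21 = 794;  a_22 = 775
  a_23 = 439;  a_24 = 323;  a_25 = 747;  a_26 = 827;  a_27 = 384;  a_28 = 895
  a_29 = 761;  a_30 = 404;  a_31 = 640;  a_32 = 881;  a_33 = 595;  a_34 = 233
  a_35 = 593;  a_36 = 551;  a_37 = 270;  a_38 = 697;  a_39 = 92;  a_40 = 739
  a_41 = 190;  a_42 = 78;  a_43 = 504;  a_44 = 168;  a_45 = 150;  a_46 = 975
  a_47 = 40;  a_48 = 79;  a_49 = 210;  a_50 = 291;  a_51 = 161;  a_52 = 45
  a_53 = 179;  a_54 = 36;  a_55 = 96;  a_56 = 57;  a_57 = 350;  a_58 = 205
  a_59 = 378;  a_60 = 494;  a_61 = 413;  a_62 = 718;  a_63 = 429;  a_64 = 287
  a_65 = 673;  a_66 = 766;  a_67 = 253;  a_68 = 702;  a_69 = 724;  a_70 = 406
  a_71 = 109;  a_72 = 521;  a_73 = 450;  a_74 = 13;  a_75 = 530;  a_76 = 733
  a_77 = 52;  a_78 = 294;  a_79 = 294;  a_80 = 446;  a_81 = 922;  a_82 = 460
  a_83 = 204;  a_84 = 477;  a_85 = 422;  a_86 = 662;  a_87 = 409;  a_88 = 783
  a_89 = 208;  a_90 = 404;  a_91 = 901;  a_92 = 425;  a_93 = 188;  a_94 = 289
  a_95 = 399;  a_96 = 499;  a_97 = 589;  a_98 = 740;  a_99 = 648;  a_100 = 739
  a_101 = 287;  a_102 = 831;  a_103 = 629;  a_104 = 301;  a_105 = 215;  a_106 = 503
  a_107 = 680;  a_108 = 335;  a_109 = 734;  a_110 = 663;  a_111 = 647;  a_112 = 23
  a_113 = 804;  a_114 = 123;  a_115 = 873;  a_116 = 310;  a_117 = 917;  a_118 = 381
  a_119 = 235;  a_120 = 602;  a_121 = 799;  a_122 = 213;  a_123 = 781;  a_124 = 930
  a_125 = 363;  a_126 = 458;  a_127 = 273;  a_128 = 561;  a_129 = 750;  a_130 = 359
  a_131 = 182;  a_132 = 856;  a_133 = 818;  a_134 = 878;  a_135 = 907;  a_136 = 534
  a_137 = 103;  a_138 = 914;  a_139 = 834;  a_140 = 577;  a_141 = 524;  a_142 = 693
  a_143 = 43;  a_144 = 544;  a_145 = 773;  a_146 = 892;  a_147 = 522;  a_148 = 639
  a_149 = 468;  a_150 = 172;  a_151 = 865;  a_152 = 945;  a_153 = 372;  a_154 = 583
  a_155 = 32;  a_156 = 119;  a_157 = 424;  a_158 = 866;  a_159 = 696;  a_160 = 860
  a_161 = 114;  a_162 = 155;  a_163 = 290;  a_164 = 91;  a_165 = 158;  a_166 = 861
  a_167 = 289;  a_168 = 8;  a_169 = 605;  a_170 = 167;  a_171 = 251;  a_172 = 426
  a_173 = 647;  a_174 = 903;  a_175 = 106;  a_176 = 262;  a_177 = 620;  a_178 = 842
  a_179 = 176;  a_180 = 984;  a_181 = 633;  a_182 = 382;  a_183 = 42;  a_184 = 582
  a_185 = 772;  a_186 = 153;  a_187 = 579;  a_188 = 502;  a_189 = 612;  a_190 = 167
  a_191 = 772;  a_192 = 24;  a_193 = 950;  a_194 = 591;  a_195 = 53;  a_196 = 374
  a_197 = 69;  a_198 = 212;  a_199 = 352;  a_200 = 57;  a_201 = 320;  a_202 = 976
  a_203 = 385;  a_204 = 977;  a_205 = 407;  a_206 = 722;  a_207 = 775;  a_208 = 173
  a_209 = 135;  a_210 = 751;  a_211 = 335;  a_212 = 115;  a_213 = 971;  a_214 = 979
  a_215 = 267;  a_216 = 666;  a_217 = 402;  a_218 = 761;  a_219 = 708;  a_220 = 201
  a_221 = 436;  a_222 = 891;  a_223 = 542;  a_224 = 211;  a_225 = 308;  a_226 = 169
  a_227 = 252;  a_228 = 732;  a_229 = 192;  a_230 = 627;  a_231 = 462;  a_232 = 60
  a_233 = 253;  a_234 = 260;  a_235 = 111;  a_236 = 650;  a_237 = 68;  a_238 = 762
  a_239 = 698;  a_240 = 603;  a_241 = 402;  a_242 = 880;  a_243 = 135;  a_244 = 368
  a_245 = 692;  a_246 = 439;  a_247 = 875;  a_248 = 491;  a_249 = 269;  a_250 = 388
  a_251 = 414;  a_252 = 678;  a_253 = 105;  a_254 = 448;  a_255 = 207;  a_256 = 14
  a_257 = 688;  a_258 = 177;  a_259 = 342;  a_260 = 649;  a_261 = 479;  a_262 = 244
  a_263 = 591;  a_264 = 191;  a_265 = 73;  a_266 = 32;  a_267 = 523;  a_268 = 598
  a_269 = 524;  a_270 = 980;  a_271 = 784;  a_272 = 745
a_273 = 107·745 + 512·784 + 412·980 + 760·524 + 405·598 = 714
a_274 = 107·714 + 512·745 + 412·784 + 760·980 + 405·524 = 368

368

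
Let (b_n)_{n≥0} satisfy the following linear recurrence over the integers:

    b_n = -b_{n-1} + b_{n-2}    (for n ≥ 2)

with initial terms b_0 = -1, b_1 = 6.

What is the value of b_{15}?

b_2 = -1·6 + 1·-1 = -7
b_3 = -1·-7 + 1·6 = 13
b_4 = -1·13 + 1·-7 = -20
b_5 = -1·-20 + 1·13 = 33
b_6 = -1·33 + 1·-20 = -53
b_7 = -1·-53 + 1·33 = 86
b_8 = -1·86 + 1·-53 = -139
b_9 = -1·-139 + 1·86 = 225
b_10 = -1·225 + 1·-139 = -364
b_11 = -1·-364 + 1·225 = 589
b_12 = -1·589 + 1·-364 = -953
b_13 = -1·-953 + 1·589 = 1542
b_14 = -1·1542 + 1·-953 = -2495
b_15 = -1·-2495 + 1·1542 = 4037

4037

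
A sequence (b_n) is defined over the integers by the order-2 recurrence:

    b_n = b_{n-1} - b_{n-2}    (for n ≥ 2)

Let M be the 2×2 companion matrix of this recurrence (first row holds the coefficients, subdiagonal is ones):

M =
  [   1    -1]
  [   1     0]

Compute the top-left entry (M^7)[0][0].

1

(M^7)[0][0] is the top entry after applying M 7 times to the unit state (1, 0). Equivalently it is h_{8} for the auxiliary sequence (h_n) obeying the same recurrence with h_1 = 1 and h_i = 0 for 0 ≤ i < 1:
h_2 = 1·1 + -1·0 = 1
h_3 = 1·1 + -1·1 = 0
h_4 = 1·0 + -1·1 = -1
h_5 = 1·-1 + -1·0 = -1
h_6 = 1·-1 + -1·-1 = 0
h_7 = 1·0 + -1·-1 = 1
h_8 = 1·1 + -1·0 = 1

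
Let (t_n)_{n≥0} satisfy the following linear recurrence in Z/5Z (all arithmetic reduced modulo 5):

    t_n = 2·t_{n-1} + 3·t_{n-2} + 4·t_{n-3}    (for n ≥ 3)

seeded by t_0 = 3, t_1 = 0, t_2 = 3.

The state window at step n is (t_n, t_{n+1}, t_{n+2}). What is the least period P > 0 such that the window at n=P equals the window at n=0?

8

n=0: window = (3, 0, 3)
n=1: window = (0, 3, 3)
n=2: window = (3, 3, 0)
n=3: window = (3, 0, 1)
n=4: window = (0, 1, 4)
n=5: window = (1, 4, 1)
n=6: window = (4, 1, 3)
n=7: window = (1, 3, 0)
n=8: window = (3, 0, 3)
window at n=8 equals window at n=0 → period = 8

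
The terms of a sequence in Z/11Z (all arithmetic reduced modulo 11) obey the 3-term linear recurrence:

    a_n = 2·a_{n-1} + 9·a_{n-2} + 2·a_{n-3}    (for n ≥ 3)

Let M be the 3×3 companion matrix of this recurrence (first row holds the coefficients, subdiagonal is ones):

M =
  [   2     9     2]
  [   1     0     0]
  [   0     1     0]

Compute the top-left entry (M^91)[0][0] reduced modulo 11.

1

(M^91)[0][0] is the top entry after applying M 91 times to the unit state (1, 0, 0). Equivalently it is h_{93} for the auxiliary sequence (h_n) obeying the same recurrence with h_2 = 1 and h_i = 0 for 0 ≤ i < 2:
h_3 = 2·1 + 9·0 + 2·0 = 2
h_4 = 2·2 + 9·1 + 2·0 = 2
h_5 = 2·2 + 9·2 + 2·1 = 2
h_6 = 2·2 + 9·2 + 2·2 = 4
h_7 = 2·4 + 9·2 + 2·2 = 8
h_8 = 2·8 + 9·4 + 2·2 = 1
h_9 = 2·1 + 9·8 + 2·4 = 5
h_10 = 2·5 + 9·1 + 2·8 = 2
h_11 = 2·2 + 9·5 + 2·1 = 7
h_12 = 2·7 + 9·2 + 2·5 = 9
h_13 = 2·9 + 9·7 + 2·2 = 8
h_14 = 2·8 + 9·9 + 2·7 = 1
h_15 = 2·1 + 9·8 + 2·9 = 4
h_16 = 2·4 + 9·1 + 2·8 = 0
h_17 = 2·0 + 9·4 + 2·1 = 5
h_18 = 2·5 + 9·0 + 2·4 = 7
h_19 = 2·7 + 9·5 + 2·0 = 4
h_20 = 2·4 + 9·7 + 2·5 = 4
h_21 = 2·4 + 9·4 + 2·7 = 3
h_22 = 2·3 + 9·4 + 2·4 = 6
h_23 = 2·6 + 9·3 + 2·4 = 3
h_24 = 2·3 + 9·6 + 2·3 = 0
h_25 = 2·0 + 9·3 + 2·6 = 6
h_26 = 2·6 + 9·0 + 2·3 = 7
h_27 = 2·7 + 9·6 + 2·0 = 2
h_28 = 2·2 + 9·7 + 2·6 = 2
h_29 = 2·2 + 9·2 + 2·7 = 3
h_30 = 2·3 + 9·2 + 2·2 = 6
h_31 = 2·6 + 9·3 + 2·2 = 10
h_32 = 2·10 + 9·6 + 2·3 = 3
h_33 = 2·3 + 9·10 + 2·6 = 9
h_34 = 2·9 + 9·3 + 2·10 = 10
h_35 = 2·10 + 9·9 + 2·3 = 8
h_36 = 2·8 + 9·10 + 2·9 = 3
h_37 = 2·3 + 9·8 + 2·10 = 10
h_38 = 2·10 + 9·3 + 2·8 = 8
h_39 = 2·8 + 9·10 + 2·3 = 2
h_40 = 2·2 + 9·8 + 2·10 = 8
h_41 = 2·8 + 9·2 + 2·8 = 6
h_42 = 2·6 + 9·8 + 2·2 = 0
h_43 = 2·0 + 9·6 + 2·8 = 4
h_44 = 2·4 + 9·0 + 2·6 = 9
h_45 = 2·9 + 9·4 + 2·0 = 10
h_46 = 2·10 + 9·9 + 2·4 = 10
h_47 = 2·10 + 9·10 + 2·9 = 7
h_48 = 2·7 + 9·10 + 2·10 = 3
h_49 = 2·3 + 9·7 + 2·10 = 1
h_50 = 2·1 + 9·3 + 2·7 = 10
h_51 = 2·10 + 9·1 + 2·3 = 2
h_52 = 2·2 + 9·10 + 2·1 = 8
h_53 = 2·8 + 9·2 + 2·10 = 10
h_54 = 2·10 + 9·8 + 2·2 = 8
h_55 = 2·8 + 9·10 + 2·8 = 1
h_56 = 2·1 + 9·8 + 2·10 = 6
h_57 = 2·6 + 9·1 + 2·8 = 4
h_58 = 2·4 + 9·6 + 2·1 = 9
h_59 = 2·9 + 9·4 + 2·6 = 0
h_60 = 2·0 + 9·9 + 2·4 = 1
h_61 = 2·1 + 9·0 + 2·9 = 9
h_62 = 2·9 + 9·1 + 2·0 = 5
h_63 = 2·5 + 9·9 + 2·1 = 5
h_64 = 2·5 + 9·5 + 2·9 = 7
h_65 = 2·7 + 9·5 + 2·5 = 3
h_66 = 2·3 + 9·7 + 2·5 = 2
h_67 = 2·2 + 9·3 + 2·7 = 1
h_68 = 2·1 + 9·2 + 2·3 = 4
h_69 = 2·4 + 9·1 + 2·2 = 10
h_70 = 2·10 + 9·4 + 2·1 = 3
h_71 = 2·3 + 9·10 + 2·4 = 5
h_72 = 2·5 + 9·3 + 2·10 = 2
h_73 = 2·2 + 9·5 + 2·3 = 0
h_74 = 2·0 + 9·2 + 2·5 = 6
h_75 = 2·6 + 9·0 + 2·2 = 5
h_76 = 2·5 + 9·6 + 2·0 = 9
h_77 = 2·9 + 9·5 + 2·6 = 9
h_78 = 2·9 + 9·9 + 2·5 = 10
h_79 = 2·10 + 9·9 + 2·9 = 9
h_80 = 2·9 + 9·10 + 2·9 = 5
h_81 = 2·5 + 9·9 + 2·10 = 1
h_82 = 2·1 + 9·5 + 2·9 = 10
h_83 = 2·10 + 9·1 + 2·5 = 6
h_84 = 2·6 + 9·10 + 2·1 = 5
h_85 = 2·5 + 9·6 + 2·10 = 7
h_86 = 2·7 + 9·5 + 2·6 = 5
h_87 = 2·5 + 9·7 + 2·5 = 6
h_88 = 2·6 + 9·5 + 2·7 = 5
h_89 = 2·5 + 9·6 + 2·5 = 8
h_90 = 2·8 + 9·5 + 2·6 = 7
h_91 = 2·7 + 9·8 + 2·5 = 8
h_92 = 2·8 + 9·7 + 2·8 = 7
h_93 = 2·7 + 9·8 + 2·7 = 1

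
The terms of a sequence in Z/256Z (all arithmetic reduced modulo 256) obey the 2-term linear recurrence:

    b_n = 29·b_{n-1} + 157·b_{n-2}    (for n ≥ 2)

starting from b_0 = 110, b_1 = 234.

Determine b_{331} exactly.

226

b_2 = 29·234 + 157·110 = 248
b_3 = 29·248 + 157·234 = 154
b_4 = 29·154 + 157·248 = 138
b_5 = 29·138 + 157·154 = 20
b_6 = 29·20 + 157·138 = 230
b_7 = 29·230 + 157·20 = 82
Continuing the recurrence:
  b_8 = 88;  b_9 = 66;  b_10 = 114;  b_11 = 100;  b_12 = 62;  b_13 = 90
  b_14 = 56;  b_15 = 138;  b_16 = 250;  b_17 = 244;  b_18 = 246;  b_19 = 130
  b_20 = 152;  b_21 = 242;  b_22 = 162;  b_23 = 196;  b_24 = 142;  b_25 = 74
  b_26 = 120;  b_27 = 250;  b_28 = 234;  b_29 = 212;  b_30 = 134;  b_31 = 50
  b_32 = 216;  b_33 = 34;  b_34 = 82;  b_35 = 36;  b_36 = 94;  b_37 = 186
  b_38 = 184;  b_39 = 234;  b_40 = 90;  b_41 = 180;  b_42 = 150;  b_43 = 98
  b_44 = 24;  b_45 = 210;  b_46 = 130;  b_47 = 132;  b_48 = 174;  b_49 = 170
  b_50 = 248;  b_51 = 90;  b_52 = 74;  b_53 = 148;  b_54 = 38;  b_55 = 18
  b_56 = 88;  b_57 = 2;  b_58 = 50;  b_59 = 228;  b_60 = 126;  b_61 = 26
  b_62 = 56;  b_63 = 74;  b_64 = 186;  b_65 = 116;  b_66 = 54;  b_67 = 66
  b_68 = 152;  b_69 = 178;  b_70 = 98;  b_71 = 68;  b_72 = 206;  b_73 = 10
  b_74 = 120;  b_75 = 186;  b_76 = 170;  b_77 = 84;  b_78 = 198;  b_79 = 242
  b_80 = 216;  b_81 = 226;  b_82 = 18;  b_83 = 164;  b_84 = 158;  b_85 = 122
  b_86 = 184;  b_87 = 170;  b_88 = 26;  b_89 = 52;  b_90 = 214;  b_91 = 34
  b_92 = 24;  b_93 = 146;  b_94 = 66;  b_95 = 4;  b_96 = 238;  b_97 = 106
  b_98 = 248;  b_99 = 26;  b_100 = 10;  b_101 = 20;  b_102 = 102;  b_103 = 210
  b_104 = 88;  b_105 = 194;  b_106 = 242;  b_107 = 100;  b_108 = 190;  b_109 = 218
  b_110 = 56;  b_111 = 10;  b_112 = 122;  b_113 = 244;  b_114 = 118;  b_115 = 2
  b_116 = 152;  b_117 = 114;  b_118 = 34;  b_119 = 196;  b_120 = 14;  b_121 = 202
  b_122 = 120;  b_123 = 122;  b_124 = 106;  b_125 = 212;  b_126 = 6;  b_127 = 178
  b_128 = 216;  b_129 = 162;  b_130 = 210;  b_131 = 36;  b_132 = 222;  b_133 = 58
  b_134 = 184;  b_135 = 106;  b_136 = 218;  b_137 = 180;  b_138 = 22;  b_139 = 226
  b_140 = 24;  b_141 = 82;  b_142 = 2;  b_143 = 132;  b_144 = 46;  b_145 = 42
  b_146 = 248;  b_147 = 218;  b_148 = 202;  b_149 = 148;  b_150 = 166;  b_151 = 146
  b_152 = 88;  b_153 = 130;  b_154 = 178;  b_155 = 228;  b_156 = 254;  b_157 = 154
  b_158 = 56;  b_159 = 202;  b_160 = 58;  b_161 = 116;  b_162 = 182;  b_163 = 194
  b_164 = 152;  b_165 = 50;  b_166 = 226;  b_167 = 68;  b_168 = 78;  b_169 = 138
  b_170 = 120;  b_171 = 58;  b_172 = 42;  b_173 = 84;  b_174 = 70;  b_175 = 114
  b_176 = 216;  b_177 = 98;  b_178 = 146;  b_179 = 164;  b_180 = 30;  b_181 = 250
  b_182 = 184;  b_183 = 42;  b_184 = 154;  b_185 = 52;  b_186 = 86;  b_187 = 162
  b_188 = 24;  b_189 = 18;  b_190 = 194;  b_191 = 4;  b_192 = 110;  b_193 = 234
  b_194 = 248;  b_195 = 154;  b_196 = 138;  b_197 = 20;  b_198 = 230;  b_199 = 82
  b_200 = 88;  b_201 = 66;  b_202 = 114;  b_203 = 100;  b_204 = 62;  b_205 = 90
  b_206 = 56;  b_207 = 138;  b_208 = 250;  b_209 = 244;  b_210 = 246;  b_211 = 130
  b_212 = 152;  b_213 = 242;  b_214 = 162;  b_215 = 196;  b_216 = 142;  b_217 = 74
  b_218 = 120;  b_219 = 250;  b_220 = 234;  b_221 = 212;  b_222 = 134;  b_223 = 50
  b_224 = 216;  b_225 = 34;  b_226 = 82;  b_227 = 36;  b_228 = 94;  b_229 = 186
  b_230 = 184;  b_231 = 234;  b_232 = 90;  b_233 = 180;  b_234 = 150;  b_235 = 98
  b_236 = 24;  b_237 = 210;  b_238 = 130;  b_239 = 132;  b_240 = 174;  b_241 = 170
  b_242 = 248;  b_243 = 90;  b_244 = 74;  b_245 = 148;  b_246 = 38;  b_247 = 18
  b_248 = 88;  b_249 = 2;  b_250 = 50;  b_251 = 228;  b_252 = 126;  b_253 = 26
  b_254 = 56;  b_255 = 74;  b_256 = 186;  b_257 = 116;  b_258 = 54;  b_259 = 66
  b_260 = 152;  b_261 = 178;  b_262 = 98;  b_263 = 68;  b_264 = 206;  b_265 = 10
  b_266 = 120;  b_267 = 186;  b_268 = 170;  b_269 = 84;  b_270 = 198;  b_271 = 242
  b_272 = 216;  b_273 = 226;  b_274 = 18;  b_275 = 164;  b_276 = 158;  b_277 = 122
  b_278 = 184;  b_279 = 170;  b_280 = 26;  b_281 = 52;  b_282 = 214;  b_283 = 34
  b_284 = 24;  b_285 = 146;  b_286 = 66;  b_287 = 4;  b_288 = 238;  b_289 = 106
  b_290 = 248;  b_291 = 26;  b_292 = 10;  b_293 = 20;  b_294 = 102;  b_295 = 210
  b_296 = 88;  b_297 = 194;  b_298 = 242;  b_299 = 100;  b_300 = 190;  b_301 = 218
  b_302 = 56;  b_303 = 10;  b_304 = 122;  b_305 = 244;  b_306 = 118;  b_307 = 2
  b_308 = 152;  b_309 = 114;  b_310 = 34;  b_311 = 196;  b_312 = 14;  b_313 = 202
  b_314 = 120;  b_315 = 122;  b_316 = 106;  b_317 = 212;  b_318 = 6;  b_319 = 178
  b_320 = 216;  b_321 = 162;  b_322 = 210;  b_323 = 36;  b_324 = 222;  b_325 = 58
  b_326 = 184;  b_327 = 106;  b_328 = 218;  b_329 = 180
b_330 = 29·180 + 157·218 = 22
b_331 = 29·22 + 157·180 = 226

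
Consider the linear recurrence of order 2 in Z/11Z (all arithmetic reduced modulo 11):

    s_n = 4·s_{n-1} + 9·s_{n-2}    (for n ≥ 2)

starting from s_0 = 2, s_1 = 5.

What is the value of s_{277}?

7

s_2 = 4·5 + 9·2 = 5
s_3 = 4·5 + 9·5 = 10
s_4 = 4·10 + 9·5 = 8
s_5 = 4·8 + 9·10 = 1
s_6 = 4·1 + 9·8 = 10
s_7 = 4·10 + 9·1 = 5
s_8 = 4·5 + 9·10 = 0
s_9 = 4·0 + 9·5 = 1
s_10 = 4·1 + 9·0 = 4
s_11 = 4·4 + 9·1 = 3
s_12 = 4·3 + 9·4 = 4
s_13 = 4·4 + 9·3 = 10
s_14 = 4·10 + 9·4 = 10
s_15 = 4·10 + 9·10 = 9
s_16 = 4·9 + 9·10 = 5
s_17 = 4·5 + 9·9 = 2
s_18 = 4·2 + 9·5 = 9
s_19 = 4·9 + 9·2 = 10
s_20 = 4·10 + 9·9 = 0
s_21 = 4·0 + 9·10 = 2
s_22 = 4·2 + 9·0 = 8
s_23 = 4·8 + 9·2 = 6
s_24 = 4·6 + 9·8 = 8
s_25 = 4·8 + 9·6 = 9
s_26 = 4·9 + 9·8 = 9
s_27 = 4·9 + 9·9 = 7
s_28 = 4·7 + 9·9 = 10
s_29 = 4·10 + 9·7 = 4
s_30 = 4·4 + 9·10 = 7
s_31 = 4·7 + 9·4 = 9
s_32 = 4·9 + 9·7 = 0
s_33 = 4·0 + 9·9 = 4
s_34 = 4·4 + 9·0 = 5
s_35 = 4·5 + 9·4 = 1
s_36 = 4·1 + 9·5 = 5
s_37 = 4·5 + 9·1 = 7
s_38 = 4·7 + 9·5 = 7
s_39 = 4·7 + 9·7 = 3
s_40 = 4·3 + 9·7 = 9
s_41 = 4·9 + 9·3 = 8
s_42 = 4·8 + 9·9 = 3
s_43 = 4·3 + 9·8 = 7
s_44 = 4·7 + 9·3 = 0
s_45 = 4·0 + 9·7 = 8
s_46 = 4·8 + 9·0 = 10
s_47 = 4·10 + 9·8 = 2
s_48 = 4·2 + 9·10 = 10
s_49 = 4·10 + 9·2 = 3
s_50 = 4·3 + 9·10 = 3
s_51 = 4·3 + 9·3 = 6
s_52 = 4·6 + 9·3 = 7
s_53 = 4·7 + 9·6 = 5
s_54 = 4·5 + 9·7 = 6
s_55 = 4·6 + 9·5 = 3
s_56 = 4·3 + 9·6 = 0
s_57 = 4·0 + 9·3 = 5
s_58 = 4·5 + 9·0 = 9
s_59 = 4·9 + 9·5 = 4
s_60 = 4·4 + 9·9 = 9
s_61 = 4·9 + 9·4 = 6
s_62 = 4·6 + 9·9 = 6
s_63 = 4·6 + 9·6 = 1
s_64 = 4·1 + 9·6 = 3
s_65 = 4·3 + 9·1 = 10
s_66 = 4·10 + 9·3 = 1
s_67 = 4·1 + 9·10 = 6
s_68 = 4·6 + 9·1 = 0
s_69 = 4·0 + 9·6 = 10
s_70 = 4·10 + 9·0 = 7
s_71 = 4·7 + 9·10 = 8
s_72 = 4·8 + 9·7 = 7
s_73 = 4·7 + 9·8 = 1
s_74 = 4·1 + 9·7 = 1
s_75 = 4·1 + 9·1 = 2
s_76 = 4·2 + 9·1 = 6
s_77 = 4·6 + 9·2 = 9
s_78 = 4·9 + 9·6 = 2
s_79 = 4·2 + 9·9 = 1
s_80 = 4·1 + 9·2 = 0
s_81 = 4·0 + 9·1 = 9
s_82 = 4·9 + 9·0 = 3
s_83 = 4·3 + 9·9 = 5
s_84 = 4·5 + 9·3 = 3
s_85 = 4·3 + 9·5 = 2
s_86 = 4·2 + 9·3 = 2
s_87 = 4·2 + 9·2 = 4
s_88 = 4·4 + 9·2 = 1
s_89 = 4·1 + 9·4 = 7
s_90 = 4·7 + 9·1 = 4
s_91 = 4·4 + 9·7 = 2
s_92 = 4·2 + 9·4 = 0
s_93 = 4·0 + 9·2 = 7
s_94 = 4·7 + 9·0 = 6
s_95 = 4·6 + 9·7 = 10
s_96 = 4·10 + 9·6 = 6
s_97 = 4·6 + 9·10 = 4
s_98 = 4·4 + 9·6 = 4
s_99 = 4·4 + 9·4 = 8
s_100 = 4·8 + 9·4 = 2
s_101 = 4·2 + 9·8 = 3
s_102 = 4·3 + 9·2 = 8
s_103 = 4·8 + 9·3 = 4
s_104 = 4·4 + 9·8 = 0
s_105 = 4·0 + 9·4 = 3
s_106 = 4·3 + 9·0 = 1
s_107 = 4·1 + 9·3 = 9
s_108 = 4·9 + 9·1 = 1
s_109 = 4·1 + 9·9 = 8
s_110 = 4·8 + 9·1 = 8
s_111 = 4·8 + 9·8 = 5
s_112 = 4·5 + 9·8 = 4
s_113 = 4·4 + 9·5 = 6
s_114 = 4·6 + 9·4 = 5
s_115 = 4·5 + 9·6 = 8
s_116 = 4·8 + 9·5 = 0
s_117 = 4·0 + 9·8 = 6
s_118 = 4·6 + 9·0 = 2
s_119 = 4·2 + 9·6 = 7
s_120 = 4·7 + 9·2 = 2
s_121 = 4·2 + 9·7 = 5
(s_120, s_121) = (2, 5) = (s_0, s_1), so the sequence has period 120.
277 ≡ 37 (mod 120), hence s_277 = s_37 = 7.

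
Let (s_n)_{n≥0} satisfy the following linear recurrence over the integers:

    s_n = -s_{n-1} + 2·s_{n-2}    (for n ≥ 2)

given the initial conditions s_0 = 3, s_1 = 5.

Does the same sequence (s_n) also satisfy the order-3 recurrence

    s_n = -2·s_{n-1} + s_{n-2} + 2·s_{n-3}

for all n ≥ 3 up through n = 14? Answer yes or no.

yes

Terms s_0..s_14: 3, 5, 1, 9, -7, 25, -39, 89, -167, 345, -679, 1369, -2727, 5465, -10919
n=3: candidate gives 9, actual s_3 = 9 ✓
n=4: candidate gives -7, actual s_4 = -7 ✓
n=5: candidate gives 25, actual s_5 = 25 ✓
n=6: candidate gives -39, actual s_6 = -39 ✓
n=7: candidate gives 89, actual s_7 = 89 ✓
n=8: candidate gives -167, actual s_8 = -167 ✓
n=9: candidate gives 345, actual s_9 = 345 ✓
n=10: candidate gives -679, actual s_10 = -679 ✓
n=11: candidate gives 1369, actual s_11 = 1369 ✓
n=12: candidate gives -2727, actual s_12 = -2727 ✓
n=13: candidate gives 5465, actual s_13 = 5465 ✓
n=14: candidate gives -10919, actual s_14 = -10919 ✓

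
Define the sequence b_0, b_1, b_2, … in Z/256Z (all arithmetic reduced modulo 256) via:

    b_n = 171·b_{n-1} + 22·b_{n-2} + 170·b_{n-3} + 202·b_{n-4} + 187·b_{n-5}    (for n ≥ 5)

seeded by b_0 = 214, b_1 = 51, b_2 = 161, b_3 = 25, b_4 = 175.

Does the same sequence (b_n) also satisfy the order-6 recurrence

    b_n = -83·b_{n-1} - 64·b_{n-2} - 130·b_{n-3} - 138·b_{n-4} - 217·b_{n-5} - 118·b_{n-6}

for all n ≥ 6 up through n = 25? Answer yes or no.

yes

Terms b_0..b_25: 214, 51, 161, 25, 175, 133, 198, 59, 24, 93, 192, 94, 21, 133, 128, 76, 82, 151, 136, 190, 24, 184, 193, 239, 37, 35
n=6: candidate gives 198, actual b_6 = 198 ✓
n=7: candidate gives 59, actual b_7 = 59 ✓
n=8: candidate gives 24, actual b_8 = 24 ✓
n=9: candidate gives 93, actual b_9 = 93 ✓
n=10: candidate gives 192, actual b_10 = 192 ✓
n=11: candidate gives 94, actual b_11 = 94 ✓
n=12: candidate gives 21, actual b_12 = 21 ✓
n=13: candidate gives 133, actual b_13 = 133 ✓
n=14: candidate gives 128, actual b_14 = 128 ✓
n=15: candidate gives 76, actual b_15 = 76 ✓
n=16: candidate gives 82, actual b_16 = 82 ✓
n=17: candidate gives 151, actual b_17 = 151 ✓
n=18: candidate gives 136, actual b_18 = 136 ✓
n=19: candidate gives 190, actual b_19 = 190 ✓
n=20: candidate gives 24, actual b_20 = 24 ✓
n=21: candidate gives 184, actual b_21 = 184 ✓
n=22: candidate gives 193, actual b_22 = 193 ✓
n=23: candidate gives 239, actual b_23 = 239 ✓
n=24: candidate gives 37, actual b_24 = 37 ✓
n=25: candidate gives 35, actual b_25 = 35 ✓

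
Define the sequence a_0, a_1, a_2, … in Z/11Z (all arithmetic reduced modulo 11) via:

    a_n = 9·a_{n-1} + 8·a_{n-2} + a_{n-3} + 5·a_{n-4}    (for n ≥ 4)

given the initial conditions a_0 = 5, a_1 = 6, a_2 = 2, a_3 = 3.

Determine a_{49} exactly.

4

a_4 = 9·3 + 8·2 + 1·6 + 5·5 = 8
a_5 = 9·8 + 8·3 + 1·2 + 5·6 = 7
a_6 = 9·7 + 8·8 + 1·3 + 5·2 = 8
a_7 = 9·8 + 8·7 + 1·8 + 5·3 = 8
a_8 = 9·8 + 8·8 + 1·7 + 5·8 = 7
a_9 = 9·7 + 8·8 + 1·8 + 5·7 = 5
a_10 = 9·5 + 8·7 + 1·8 + 5·8 = 6
a_11 = 9·6 + 8·5 + 1·7 + 5·8 = 9
a_12 = 9·9 + 8·6 + 1·5 + 5·7 = 4
a_13 = 9·4 + 8·9 + 1·6 + 5·5 = 7
a_14 = 9·7 + 8·4 + 1·9 + 5·6 = 2
a_15 = 9·2 + 8·7 + 1·4 + 5·9 = 2
a_16 = 9·2 + 8·2 + 1·7 + 5·4 = 6
a_17 = 9·6 + 8·2 + 1·2 + 5·7 = 8
a_18 = 9·8 + 8·6 + 1·2 + 5·2 = 0
a_19 = 9·0 + 8·8 + 1·6 + 5·2 = 3
a_20 = 9·3 + 8·0 + 1·8 + 5·6 = 10
a_21 = 9·10 + 8·3 + 1·0 + 5·8 = 0
a_22 = 9·0 + 8·10 + 1·3 + 5·0 = 6
a_23 = 9·6 + 8·0 + 1·10 + 5·3 = 2
a_24 = 9·2 + 8·6 + 1·0 + 5·10 = 6
a_25 = 9·6 + 8·2 + 1·6 + 5·0 = 10
a_26 = 9·10 + 8·6 + 1·2 + 5·6 = 5
a_27 = 9·5 + 8·10 + 1·6 + 5·2 = 9
a_28 = 9·9 + 8·5 + 1·10 + 5·6 = 7
a_29 = 9·7 + 8·9 + 1·5 + 5·10 = 3
a_30 = 9·3 + 8·7 + 1·9 + 5·5 = 7
a_31 = 9·7 + 8·3 + 1·7 + 5·9 = 7
a_32 = 9·7 + 8·7 + 1·3 + 5·7 = 3
a_33 = 9·3 + 8·7 + 1·7 + 5·3 = 6
a_34 = 9·6 + 8·3 + 1·7 + 5·7 = 10
a_35 = 9·10 + 8·6 + 1·3 + 5·7 = 0
a_36 = 9·0 + 8·10 + 1·6 + 5·3 = 2
a_37 = 9·2 + 8·0 + 1·10 + 5·6 = 3
a_38 = 9·3 + 8·2 + 1·0 + 5·10 = 5
a_39 = 9·5 + 8·3 + 1·2 + 5·0 = 5
a_40 = 9·5 + 8·5 + 1·3 + 5·2 = 10
a_41 = 9·10 + 8·5 + 1·5 + 5·3 = 7
a_42 = 9·7 + 8·10 + 1·5 + 5·5 = 8
a_43 = 9·8 + 8·7 + 1·10 + 5·5 = 9
a_44 = 9·9 + 8·8 + 1·7 + 5·10 = 4
a_45 = 9·4 + 8·9 + 1·8 + 5·7 = 8
a_46 = 9·8 + 8·4 + 1·9 + 5·8 = 10
a_47 = 9·10 + 8·8 + 1·4 + 5·9 = 5
a_48 = 9·5 + 8·10 + 1·8 + 5·4 = 10
a_49 = 9·10 + 8·5 + 1·10 + 5·8 = 4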